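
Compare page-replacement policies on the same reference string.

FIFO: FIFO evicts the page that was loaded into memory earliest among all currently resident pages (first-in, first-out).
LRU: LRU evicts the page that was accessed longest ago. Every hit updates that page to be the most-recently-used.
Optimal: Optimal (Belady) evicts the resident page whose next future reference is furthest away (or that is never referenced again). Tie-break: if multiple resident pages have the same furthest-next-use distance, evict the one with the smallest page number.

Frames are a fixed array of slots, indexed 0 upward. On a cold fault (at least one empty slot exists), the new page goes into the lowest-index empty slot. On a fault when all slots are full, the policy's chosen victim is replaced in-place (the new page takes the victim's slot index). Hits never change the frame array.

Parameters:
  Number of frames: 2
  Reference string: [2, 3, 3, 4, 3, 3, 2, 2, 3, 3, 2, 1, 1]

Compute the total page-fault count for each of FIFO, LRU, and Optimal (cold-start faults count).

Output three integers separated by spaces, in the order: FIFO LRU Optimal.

Answer: 6 5 5

Derivation:
--- FIFO ---
  step 0: ref 2 -> FAULT, frames=[2,-] (faults so far: 1)
  step 1: ref 3 -> FAULT, frames=[2,3] (faults so far: 2)
  step 2: ref 3 -> HIT, frames=[2,3] (faults so far: 2)
  step 3: ref 4 -> FAULT, evict 2, frames=[4,3] (faults so far: 3)
  step 4: ref 3 -> HIT, frames=[4,3] (faults so far: 3)
  step 5: ref 3 -> HIT, frames=[4,3] (faults so far: 3)
  step 6: ref 2 -> FAULT, evict 3, frames=[4,2] (faults so far: 4)
  step 7: ref 2 -> HIT, frames=[4,2] (faults so far: 4)
  step 8: ref 3 -> FAULT, evict 4, frames=[3,2] (faults so far: 5)
  step 9: ref 3 -> HIT, frames=[3,2] (faults so far: 5)
  step 10: ref 2 -> HIT, frames=[3,2] (faults so far: 5)
  step 11: ref 1 -> FAULT, evict 2, frames=[3,1] (faults so far: 6)
  step 12: ref 1 -> HIT, frames=[3,1] (faults so far: 6)
  FIFO total faults: 6
--- LRU ---
  step 0: ref 2 -> FAULT, frames=[2,-] (faults so far: 1)
  step 1: ref 3 -> FAULT, frames=[2,3] (faults so far: 2)
  step 2: ref 3 -> HIT, frames=[2,3] (faults so far: 2)
  step 3: ref 4 -> FAULT, evict 2, frames=[4,3] (faults so far: 3)
  step 4: ref 3 -> HIT, frames=[4,3] (faults so far: 3)
  step 5: ref 3 -> HIT, frames=[4,3] (faults so far: 3)
  step 6: ref 2 -> FAULT, evict 4, frames=[2,3] (faults so far: 4)
  step 7: ref 2 -> HIT, frames=[2,3] (faults so far: 4)
  step 8: ref 3 -> HIT, frames=[2,3] (faults so far: 4)
  step 9: ref 3 -> HIT, frames=[2,3] (faults so far: 4)
  step 10: ref 2 -> HIT, frames=[2,3] (faults so far: 4)
  step 11: ref 1 -> FAULT, evict 3, frames=[2,1] (faults so far: 5)
  step 12: ref 1 -> HIT, frames=[2,1] (faults so far: 5)
  LRU total faults: 5
--- Optimal ---
  step 0: ref 2 -> FAULT, frames=[2,-] (faults so far: 1)
  step 1: ref 3 -> FAULT, frames=[2,3] (faults so far: 2)
  step 2: ref 3 -> HIT, frames=[2,3] (faults so far: 2)
  step 3: ref 4 -> FAULT, evict 2, frames=[4,3] (faults so far: 3)
  step 4: ref 3 -> HIT, frames=[4,3] (faults so far: 3)
  step 5: ref 3 -> HIT, frames=[4,3] (faults so far: 3)
  step 6: ref 2 -> FAULT, evict 4, frames=[2,3] (faults so far: 4)
  step 7: ref 2 -> HIT, frames=[2,3] (faults so far: 4)
  step 8: ref 3 -> HIT, frames=[2,3] (faults so far: 4)
  step 9: ref 3 -> HIT, frames=[2,3] (faults so far: 4)
  step 10: ref 2 -> HIT, frames=[2,3] (faults so far: 4)
  step 11: ref 1 -> FAULT, evict 2, frames=[1,3] (faults so far: 5)
  step 12: ref 1 -> HIT, frames=[1,3] (faults so far: 5)
  Optimal total faults: 5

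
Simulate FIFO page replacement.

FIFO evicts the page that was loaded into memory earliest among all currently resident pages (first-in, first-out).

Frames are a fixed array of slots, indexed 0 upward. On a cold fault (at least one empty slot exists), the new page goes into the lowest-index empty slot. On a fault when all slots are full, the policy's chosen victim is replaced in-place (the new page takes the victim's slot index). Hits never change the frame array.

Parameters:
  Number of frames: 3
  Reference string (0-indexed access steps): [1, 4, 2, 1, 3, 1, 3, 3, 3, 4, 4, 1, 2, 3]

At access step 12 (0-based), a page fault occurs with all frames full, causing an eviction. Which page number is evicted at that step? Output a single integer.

Step 0: ref 1 -> FAULT, frames=[1,-,-]
Step 1: ref 4 -> FAULT, frames=[1,4,-]
Step 2: ref 2 -> FAULT, frames=[1,4,2]
Step 3: ref 1 -> HIT, frames=[1,4,2]
Step 4: ref 3 -> FAULT, evict 1, frames=[3,4,2]
Step 5: ref 1 -> FAULT, evict 4, frames=[3,1,2]
Step 6: ref 3 -> HIT, frames=[3,1,2]
Step 7: ref 3 -> HIT, frames=[3,1,2]
Step 8: ref 3 -> HIT, frames=[3,1,2]
Step 9: ref 4 -> FAULT, evict 2, frames=[3,1,4]
Step 10: ref 4 -> HIT, frames=[3,1,4]
Step 11: ref 1 -> HIT, frames=[3,1,4]
Step 12: ref 2 -> FAULT, evict 3, frames=[2,1,4]
At step 12: evicted page 3

Answer: 3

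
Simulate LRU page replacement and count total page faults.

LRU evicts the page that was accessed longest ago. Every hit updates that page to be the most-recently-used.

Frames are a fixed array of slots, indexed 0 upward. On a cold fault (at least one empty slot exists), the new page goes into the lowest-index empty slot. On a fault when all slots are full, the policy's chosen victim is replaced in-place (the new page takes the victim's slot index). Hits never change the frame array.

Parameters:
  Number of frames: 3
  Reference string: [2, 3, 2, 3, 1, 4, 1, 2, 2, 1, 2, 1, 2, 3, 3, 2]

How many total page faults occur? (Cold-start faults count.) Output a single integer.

Step 0: ref 2 → FAULT, frames=[2,-,-]
Step 1: ref 3 → FAULT, frames=[2,3,-]
Step 2: ref 2 → HIT, frames=[2,3,-]
Step 3: ref 3 → HIT, frames=[2,3,-]
Step 4: ref 1 → FAULT, frames=[2,3,1]
Step 5: ref 4 → FAULT (evict 2), frames=[4,3,1]
Step 6: ref 1 → HIT, frames=[4,3,1]
Step 7: ref 2 → FAULT (evict 3), frames=[4,2,1]
Step 8: ref 2 → HIT, frames=[4,2,1]
Step 9: ref 1 → HIT, frames=[4,2,1]
Step 10: ref 2 → HIT, frames=[4,2,1]
Step 11: ref 1 → HIT, frames=[4,2,1]
Step 12: ref 2 → HIT, frames=[4,2,1]
Step 13: ref 3 → FAULT (evict 4), frames=[3,2,1]
Step 14: ref 3 → HIT, frames=[3,2,1]
Step 15: ref 2 → HIT, frames=[3,2,1]
Total faults: 6

Answer: 6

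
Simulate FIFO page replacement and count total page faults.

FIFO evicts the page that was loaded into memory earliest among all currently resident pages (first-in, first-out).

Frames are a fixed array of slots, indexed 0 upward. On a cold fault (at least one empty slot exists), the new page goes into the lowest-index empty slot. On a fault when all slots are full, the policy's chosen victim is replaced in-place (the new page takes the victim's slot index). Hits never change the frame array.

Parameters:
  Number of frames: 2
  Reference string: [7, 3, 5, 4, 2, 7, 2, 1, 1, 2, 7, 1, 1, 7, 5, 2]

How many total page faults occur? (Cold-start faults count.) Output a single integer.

Answer: 12

Derivation:
Step 0: ref 7 → FAULT, frames=[7,-]
Step 1: ref 3 → FAULT, frames=[7,3]
Step 2: ref 5 → FAULT (evict 7), frames=[5,3]
Step 3: ref 4 → FAULT (evict 3), frames=[5,4]
Step 4: ref 2 → FAULT (evict 5), frames=[2,4]
Step 5: ref 7 → FAULT (evict 4), frames=[2,7]
Step 6: ref 2 → HIT, frames=[2,7]
Step 7: ref 1 → FAULT (evict 2), frames=[1,7]
Step 8: ref 1 → HIT, frames=[1,7]
Step 9: ref 2 → FAULT (evict 7), frames=[1,2]
Step 10: ref 7 → FAULT (evict 1), frames=[7,2]
Step 11: ref 1 → FAULT (evict 2), frames=[7,1]
Step 12: ref 1 → HIT, frames=[7,1]
Step 13: ref 7 → HIT, frames=[7,1]
Step 14: ref 5 → FAULT (evict 7), frames=[5,1]
Step 15: ref 2 → FAULT (evict 1), frames=[5,2]
Total faults: 12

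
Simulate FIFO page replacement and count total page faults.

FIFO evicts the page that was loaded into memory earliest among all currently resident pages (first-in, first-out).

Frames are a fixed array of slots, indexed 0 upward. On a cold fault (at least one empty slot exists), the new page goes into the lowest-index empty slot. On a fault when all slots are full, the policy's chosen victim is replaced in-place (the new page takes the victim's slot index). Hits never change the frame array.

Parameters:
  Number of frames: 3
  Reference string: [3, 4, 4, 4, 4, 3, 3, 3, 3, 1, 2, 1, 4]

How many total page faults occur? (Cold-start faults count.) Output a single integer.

Answer: 4

Derivation:
Step 0: ref 3 → FAULT, frames=[3,-,-]
Step 1: ref 4 → FAULT, frames=[3,4,-]
Step 2: ref 4 → HIT, frames=[3,4,-]
Step 3: ref 4 → HIT, frames=[3,4,-]
Step 4: ref 4 → HIT, frames=[3,4,-]
Step 5: ref 3 → HIT, frames=[3,4,-]
Step 6: ref 3 → HIT, frames=[3,4,-]
Step 7: ref 3 → HIT, frames=[3,4,-]
Step 8: ref 3 → HIT, frames=[3,4,-]
Step 9: ref 1 → FAULT, frames=[3,4,1]
Step 10: ref 2 → FAULT (evict 3), frames=[2,4,1]
Step 11: ref 1 → HIT, frames=[2,4,1]
Step 12: ref 4 → HIT, frames=[2,4,1]
Total faults: 4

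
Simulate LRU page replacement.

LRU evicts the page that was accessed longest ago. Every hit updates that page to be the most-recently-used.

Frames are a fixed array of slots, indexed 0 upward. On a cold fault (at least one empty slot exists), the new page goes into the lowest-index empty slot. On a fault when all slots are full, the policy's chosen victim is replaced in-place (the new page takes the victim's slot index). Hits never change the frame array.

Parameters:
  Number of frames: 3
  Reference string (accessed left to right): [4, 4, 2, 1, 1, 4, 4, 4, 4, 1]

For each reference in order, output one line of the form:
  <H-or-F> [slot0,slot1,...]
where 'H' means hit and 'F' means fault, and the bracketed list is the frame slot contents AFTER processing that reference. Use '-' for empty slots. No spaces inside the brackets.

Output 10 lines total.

F [4,-,-]
H [4,-,-]
F [4,2,-]
F [4,2,1]
H [4,2,1]
H [4,2,1]
H [4,2,1]
H [4,2,1]
H [4,2,1]
H [4,2,1]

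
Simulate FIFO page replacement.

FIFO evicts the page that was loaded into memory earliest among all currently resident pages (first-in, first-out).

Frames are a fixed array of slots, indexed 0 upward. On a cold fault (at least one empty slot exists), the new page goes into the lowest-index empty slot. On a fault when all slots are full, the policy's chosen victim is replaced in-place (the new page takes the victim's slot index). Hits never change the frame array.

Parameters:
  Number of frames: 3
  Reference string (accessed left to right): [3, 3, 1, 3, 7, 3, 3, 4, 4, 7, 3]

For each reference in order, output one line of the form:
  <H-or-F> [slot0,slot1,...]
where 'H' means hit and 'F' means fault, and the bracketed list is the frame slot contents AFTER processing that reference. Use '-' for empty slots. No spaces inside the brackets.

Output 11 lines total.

F [3,-,-]
H [3,-,-]
F [3,1,-]
H [3,1,-]
F [3,1,7]
H [3,1,7]
H [3,1,7]
F [4,1,7]
H [4,1,7]
H [4,1,7]
F [4,3,7]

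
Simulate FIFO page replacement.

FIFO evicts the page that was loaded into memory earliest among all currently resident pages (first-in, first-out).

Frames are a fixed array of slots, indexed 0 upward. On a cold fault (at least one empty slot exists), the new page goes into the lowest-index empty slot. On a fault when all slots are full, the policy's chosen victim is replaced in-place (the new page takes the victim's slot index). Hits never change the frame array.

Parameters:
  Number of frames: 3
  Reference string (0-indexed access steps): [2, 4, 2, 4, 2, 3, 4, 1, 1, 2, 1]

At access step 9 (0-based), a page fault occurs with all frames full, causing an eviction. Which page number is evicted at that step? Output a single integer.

Step 0: ref 2 -> FAULT, frames=[2,-,-]
Step 1: ref 4 -> FAULT, frames=[2,4,-]
Step 2: ref 2 -> HIT, frames=[2,4,-]
Step 3: ref 4 -> HIT, frames=[2,4,-]
Step 4: ref 2 -> HIT, frames=[2,4,-]
Step 5: ref 3 -> FAULT, frames=[2,4,3]
Step 6: ref 4 -> HIT, frames=[2,4,3]
Step 7: ref 1 -> FAULT, evict 2, frames=[1,4,3]
Step 8: ref 1 -> HIT, frames=[1,4,3]
Step 9: ref 2 -> FAULT, evict 4, frames=[1,2,3]
At step 9: evicted page 4

Answer: 4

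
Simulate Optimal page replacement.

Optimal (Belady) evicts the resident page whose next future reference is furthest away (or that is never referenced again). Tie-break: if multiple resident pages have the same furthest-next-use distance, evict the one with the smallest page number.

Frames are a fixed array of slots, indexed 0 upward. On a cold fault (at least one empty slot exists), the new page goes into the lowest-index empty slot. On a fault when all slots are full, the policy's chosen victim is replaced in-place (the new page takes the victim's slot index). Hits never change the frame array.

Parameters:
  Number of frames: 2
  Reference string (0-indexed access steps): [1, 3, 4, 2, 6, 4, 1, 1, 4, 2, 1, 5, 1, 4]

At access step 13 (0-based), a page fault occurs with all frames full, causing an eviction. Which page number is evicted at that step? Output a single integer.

Step 0: ref 1 -> FAULT, frames=[1,-]
Step 1: ref 3 -> FAULT, frames=[1,3]
Step 2: ref 4 -> FAULT, evict 3, frames=[1,4]
Step 3: ref 2 -> FAULT, evict 1, frames=[2,4]
Step 4: ref 6 -> FAULT, evict 2, frames=[6,4]
Step 5: ref 4 -> HIT, frames=[6,4]
Step 6: ref 1 -> FAULT, evict 6, frames=[1,4]
Step 7: ref 1 -> HIT, frames=[1,4]
Step 8: ref 4 -> HIT, frames=[1,4]
Step 9: ref 2 -> FAULT, evict 4, frames=[1,2]
Step 10: ref 1 -> HIT, frames=[1,2]
Step 11: ref 5 -> FAULT, evict 2, frames=[1,5]
Step 12: ref 1 -> HIT, frames=[1,5]
Step 13: ref 4 -> FAULT, evict 1, frames=[4,5]
At step 13: evicted page 1

Answer: 1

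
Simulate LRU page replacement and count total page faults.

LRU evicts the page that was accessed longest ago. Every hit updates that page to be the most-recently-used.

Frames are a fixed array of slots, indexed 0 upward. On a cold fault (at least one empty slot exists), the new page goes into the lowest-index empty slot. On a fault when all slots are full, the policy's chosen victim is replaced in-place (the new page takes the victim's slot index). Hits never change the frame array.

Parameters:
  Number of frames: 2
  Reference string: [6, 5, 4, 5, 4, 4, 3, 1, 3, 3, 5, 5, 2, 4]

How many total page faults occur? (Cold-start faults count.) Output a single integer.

Answer: 8

Derivation:
Step 0: ref 6 → FAULT, frames=[6,-]
Step 1: ref 5 → FAULT, frames=[6,5]
Step 2: ref 4 → FAULT (evict 6), frames=[4,5]
Step 3: ref 5 → HIT, frames=[4,5]
Step 4: ref 4 → HIT, frames=[4,5]
Step 5: ref 4 → HIT, frames=[4,5]
Step 6: ref 3 → FAULT (evict 5), frames=[4,3]
Step 7: ref 1 → FAULT (evict 4), frames=[1,3]
Step 8: ref 3 → HIT, frames=[1,3]
Step 9: ref 3 → HIT, frames=[1,3]
Step 10: ref 5 → FAULT (evict 1), frames=[5,3]
Step 11: ref 5 → HIT, frames=[5,3]
Step 12: ref 2 → FAULT (evict 3), frames=[5,2]
Step 13: ref 4 → FAULT (evict 5), frames=[4,2]
Total faults: 8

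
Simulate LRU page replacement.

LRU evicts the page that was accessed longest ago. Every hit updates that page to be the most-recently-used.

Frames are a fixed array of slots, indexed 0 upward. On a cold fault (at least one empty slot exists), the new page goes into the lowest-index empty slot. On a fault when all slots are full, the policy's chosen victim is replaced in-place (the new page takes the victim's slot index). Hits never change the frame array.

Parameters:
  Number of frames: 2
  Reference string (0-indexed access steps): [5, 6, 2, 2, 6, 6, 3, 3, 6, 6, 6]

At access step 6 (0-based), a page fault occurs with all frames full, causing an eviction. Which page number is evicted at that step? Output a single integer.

Answer: 2

Derivation:
Step 0: ref 5 -> FAULT, frames=[5,-]
Step 1: ref 6 -> FAULT, frames=[5,6]
Step 2: ref 2 -> FAULT, evict 5, frames=[2,6]
Step 3: ref 2 -> HIT, frames=[2,6]
Step 4: ref 6 -> HIT, frames=[2,6]
Step 5: ref 6 -> HIT, frames=[2,6]
Step 6: ref 3 -> FAULT, evict 2, frames=[3,6]
At step 6: evicted page 2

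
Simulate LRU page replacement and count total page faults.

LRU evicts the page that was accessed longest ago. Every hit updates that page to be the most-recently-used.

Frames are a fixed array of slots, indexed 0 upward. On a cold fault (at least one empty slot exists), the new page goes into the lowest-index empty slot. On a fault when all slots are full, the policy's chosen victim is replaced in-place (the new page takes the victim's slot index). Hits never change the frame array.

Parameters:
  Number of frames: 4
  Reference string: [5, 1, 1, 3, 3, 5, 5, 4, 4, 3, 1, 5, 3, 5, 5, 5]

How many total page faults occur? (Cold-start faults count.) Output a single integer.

Step 0: ref 5 → FAULT, frames=[5,-,-,-]
Step 1: ref 1 → FAULT, frames=[5,1,-,-]
Step 2: ref 1 → HIT, frames=[5,1,-,-]
Step 3: ref 3 → FAULT, frames=[5,1,3,-]
Step 4: ref 3 → HIT, frames=[5,1,3,-]
Step 5: ref 5 → HIT, frames=[5,1,3,-]
Step 6: ref 5 → HIT, frames=[5,1,3,-]
Step 7: ref 4 → FAULT, frames=[5,1,3,4]
Step 8: ref 4 → HIT, frames=[5,1,3,4]
Step 9: ref 3 → HIT, frames=[5,1,3,4]
Step 10: ref 1 → HIT, frames=[5,1,3,4]
Step 11: ref 5 → HIT, frames=[5,1,3,4]
Step 12: ref 3 → HIT, frames=[5,1,3,4]
Step 13: ref 5 → HIT, frames=[5,1,3,4]
Step 14: ref 5 → HIT, frames=[5,1,3,4]
Step 15: ref 5 → HIT, frames=[5,1,3,4]
Total faults: 4

Answer: 4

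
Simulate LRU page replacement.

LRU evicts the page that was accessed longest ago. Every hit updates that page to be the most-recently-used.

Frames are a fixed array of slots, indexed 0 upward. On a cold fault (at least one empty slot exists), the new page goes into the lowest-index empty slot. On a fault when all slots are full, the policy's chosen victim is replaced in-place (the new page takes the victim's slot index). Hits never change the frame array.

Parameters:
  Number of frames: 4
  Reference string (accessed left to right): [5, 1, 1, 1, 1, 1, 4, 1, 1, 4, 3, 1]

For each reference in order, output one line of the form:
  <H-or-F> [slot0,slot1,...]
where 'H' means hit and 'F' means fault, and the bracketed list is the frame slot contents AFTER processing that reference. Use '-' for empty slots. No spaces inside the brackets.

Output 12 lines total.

F [5,-,-,-]
F [5,1,-,-]
H [5,1,-,-]
H [5,1,-,-]
H [5,1,-,-]
H [5,1,-,-]
F [5,1,4,-]
H [5,1,4,-]
H [5,1,4,-]
H [5,1,4,-]
F [5,1,4,3]
H [5,1,4,3]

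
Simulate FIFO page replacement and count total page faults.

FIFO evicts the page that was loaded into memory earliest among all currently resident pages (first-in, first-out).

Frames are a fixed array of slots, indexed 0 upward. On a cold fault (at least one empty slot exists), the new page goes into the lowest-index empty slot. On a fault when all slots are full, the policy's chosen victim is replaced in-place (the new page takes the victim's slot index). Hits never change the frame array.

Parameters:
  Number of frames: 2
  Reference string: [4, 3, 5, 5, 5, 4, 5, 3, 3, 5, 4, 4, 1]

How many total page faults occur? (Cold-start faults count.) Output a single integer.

Step 0: ref 4 → FAULT, frames=[4,-]
Step 1: ref 3 → FAULT, frames=[4,3]
Step 2: ref 5 → FAULT (evict 4), frames=[5,3]
Step 3: ref 5 → HIT, frames=[5,3]
Step 4: ref 5 → HIT, frames=[5,3]
Step 5: ref 4 → FAULT (evict 3), frames=[5,4]
Step 6: ref 5 → HIT, frames=[5,4]
Step 7: ref 3 → FAULT (evict 5), frames=[3,4]
Step 8: ref 3 → HIT, frames=[3,4]
Step 9: ref 5 → FAULT (evict 4), frames=[3,5]
Step 10: ref 4 → FAULT (evict 3), frames=[4,5]
Step 11: ref 4 → HIT, frames=[4,5]
Step 12: ref 1 → FAULT (evict 5), frames=[4,1]
Total faults: 8

Answer: 8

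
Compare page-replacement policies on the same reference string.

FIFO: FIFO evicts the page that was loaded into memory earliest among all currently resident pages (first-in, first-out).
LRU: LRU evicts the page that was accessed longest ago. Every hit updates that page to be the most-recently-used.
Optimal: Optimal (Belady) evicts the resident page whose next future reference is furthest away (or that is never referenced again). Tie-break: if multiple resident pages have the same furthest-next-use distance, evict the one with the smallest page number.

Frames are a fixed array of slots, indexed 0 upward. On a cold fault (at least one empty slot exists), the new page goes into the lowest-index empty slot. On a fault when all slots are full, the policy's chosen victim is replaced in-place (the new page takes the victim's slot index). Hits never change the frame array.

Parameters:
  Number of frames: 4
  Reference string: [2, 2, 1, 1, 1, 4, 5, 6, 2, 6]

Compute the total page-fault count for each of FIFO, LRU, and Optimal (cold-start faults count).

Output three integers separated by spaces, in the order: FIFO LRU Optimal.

Answer: 6 6 5

Derivation:
--- FIFO ---
  step 0: ref 2 -> FAULT, frames=[2,-,-,-] (faults so far: 1)
  step 1: ref 2 -> HIT, frames=[2,-,-,-] (faults so far: 1)
  step 2: ref 1 -> FAULT, frames=[2,1,-,-] (faults so far: 2)
  step 3: ref 1 -> HIT, frames=[2,1,-,-] (faults so far: 2)
  step 4: ref 1 -> HIT, frames=[2,1,-,-] (faults so far: 2)
  step 5: ref 4 -> FAULT, frames=[2,1,4,-] (faults so far: 3)
  step 6: ref 5 -> FAULT, frames=[2,1,4,5] (faults so far: 4)
  step 7: ref 6 -> FAULT, evict 2, frames=[6,1,4,5] (faults so far: 5)
  step 8: ref 2 -> FAULT, evict 1, frames=[6,2,4,5] (faults so far: 6)
  step 9: ref 6 -> HIT, frames=[6,2,4,5] (faults so far: 6)
  FIFO total faults: 6
--- LRU ---
  step 0: ref 2 -> FAULT, frames=[2,-,-,-] (faults so far: 1)
  step 1: ref 2 -> HIT, frames=[2,-,-,-] (faults so far: 1)
  step 2: ref 1 -> FAULT, frames=[2,1,-,-] (faults so far: 2)
  step 3: ref 1 -> HIT, frames=[2,1,-,-] (faults so far: 2)
  step 4: ref 1 -> HIT, frames=[2,1,-,-] (faults so far: 2)
  step 5: ref 4 -> FAULT, frames=[2,1,4,-] (faults so far: 3)
  step 6: ref 5 -> FAULT, frames=[2,1,4,5] (faults so far: 4)
  step 7: ref 6 -> FAULT, evict 2, frames=[6,1,4,5] (faults so far: 5)
  step 8: ref 2 -> FAULT, evict 1, frames=[6,2,4,5] (faults so far: 6)
  step 9: ref 6 -> HIT, frames=[6,2,4,5] (faults so far: 6)
  LRU total faults: 6
--- Optimal ---
  step 0: ref 2 -> FAULT, frames=[2,-,-,-] (faults so far: 1)
  step 1: ref 2 -> HIT, frames=[2,-,-,-] (faults so far: 1)
  step 2: ref 1 -> FAULT, frames=[2,1,-,-] (faults so far: 2)
  step 3: ref 1 -> HIT, frames=[2,1,-,-] (faults so far: 2)
  step 4: ref 1 -> HIT, frames=[2,1,-,-] (faults so far: 2)
  step 5: ref 4 -> FAULT, frames=[2,1,4,-] (faults so far: 3)
  step 6: ref 5 -> FAULT, frames=[2,1,4,5] (faults so far: 4)
  step 7: ref 6 -> FAULT, evict 1, frames=[2,6,4,5] (faults so far: 5)
  step 8: ref 2 -> HIT, frames=[2,6,4,5] (faults so far: 5)
  step 9: ref 6 -> HIT, frames=[2,6,4,5] (faults so far: 5)
  Optimal total faults: 5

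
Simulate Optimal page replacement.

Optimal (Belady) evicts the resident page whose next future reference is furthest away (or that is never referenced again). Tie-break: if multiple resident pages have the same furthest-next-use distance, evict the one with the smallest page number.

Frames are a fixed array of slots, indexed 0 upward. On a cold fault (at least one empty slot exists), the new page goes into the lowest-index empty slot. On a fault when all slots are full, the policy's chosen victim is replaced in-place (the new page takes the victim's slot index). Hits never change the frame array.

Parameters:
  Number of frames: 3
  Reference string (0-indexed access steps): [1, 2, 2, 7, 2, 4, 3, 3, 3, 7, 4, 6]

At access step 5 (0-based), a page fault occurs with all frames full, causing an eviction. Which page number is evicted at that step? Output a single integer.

Answer: 1

Derivation:
Step 0: ref 1 -> FAULT, frames=[1,-,-]
Step 1: ref 2 -> FAULT, frames=[1,2,-]
Step 2: ref 2 -> HIT, frames=[1,2,-]
Step 3: ref 7 -> FAULT, frames=[1,2,7]
Step 4: ref 2 -> HIT, frames=[1,2,7]
Step 5: ref 4 -> FAULT, evict 1, frames=[4,2,7]
At step 5: evicted page 1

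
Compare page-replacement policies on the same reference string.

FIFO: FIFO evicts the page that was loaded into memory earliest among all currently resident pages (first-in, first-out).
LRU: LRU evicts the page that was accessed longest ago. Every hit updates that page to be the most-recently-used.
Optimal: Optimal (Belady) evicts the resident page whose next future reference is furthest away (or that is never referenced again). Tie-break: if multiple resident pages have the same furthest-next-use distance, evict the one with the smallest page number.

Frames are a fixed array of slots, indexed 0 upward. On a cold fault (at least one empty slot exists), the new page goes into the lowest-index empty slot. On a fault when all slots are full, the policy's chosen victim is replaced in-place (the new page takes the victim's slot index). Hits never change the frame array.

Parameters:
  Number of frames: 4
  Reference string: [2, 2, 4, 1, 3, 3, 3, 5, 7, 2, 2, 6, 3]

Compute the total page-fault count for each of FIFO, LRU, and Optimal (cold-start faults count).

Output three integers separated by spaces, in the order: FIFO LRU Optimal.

Answer: 9 9 7

Derivation:
--- FIFO ---
  step 0: ref 2 -> FAULT, frames=[2,-,-,-] (faults so far: 1)
  step 1: ref 2 -> HIT, frames=[2,-,-,-] (faults so far: 1)
  step 2: ref 4 -> FAULT, frames=[2,4,-,-] (faults so far: 2)
  step 3: ref 1 -> FAULT, frames=[2,4,1,-] (faults so far: 3)
  step 4: ref 3 -> FAULT, frames=[2,4,1,3] (faults so far: 4)
  step 5: ref 3 -> HIT, frames=[2,4,1,3] (faults so far: 4)
  step 6: ref 3 -> HIT, frames=[2,4,1,3] (faults so far: 4)
  step 7: ref 5 -> FAULT, evict 2, frames=[5,4,1,3] (faults so far: 5)
  step 8: ref 7 -> FAULT, evict 4, frames=[5,7,1,3] (faults so far: 6)
  step 9: ref 2 -> FAULT, evict 1, frames=[5,7,2,3] (faults so far: 7)
  step 10: ref 2 -> HIT, frames=[5,7,2,3] (faults so far: 7)
  step 11: ref 6 -> FAULT, evict 3, frames=[5,7,2,6] (faults so far: 8)
  step 12: ref 3 -> FAULT, evict 5, frames=[3,7,2,6] (faults so far: 9)
  FIFO total faults: 9
--- LRU ---
  step 0: ref 2 -> FAULT, frames=[2,-,-,-] (faults so far: 1)
  step 1: ref 2 -> HIT, frames=[2,-,-,-] (faults so far: 1)
  step 2: ref 4 -> FAULT, frames=[2,4,-,-] (faults so far: 2)
  step 3: ref 1 -> FAULT, frames=[2,4,1,-] (faults so far: 3)
  step 4: ref 3 -> FAULT, frames=[2,4,1,3] (faults so far: 4)
  step 5: ref 3 -> HIT, frames=[2,4,1,3] (faults so far: 4)
  step 6: ref 3 -> HIT, frames=[2,4,1,3] (faults so far: 4)
  step 7: ref 5 -> FAULT, evict 2, frames=[5,4,1,3] (faults so far: 5)
  step 8: ref 7 -> FAULT, evict 4, frames=[5,7,1,3] (faults so far: 6)
  step 9: ref 2 -> FAULT, evict 1, frames=[5,7,2,3] (faults so far: 7)
  step 10: ref 2 -> HIT, frames=[5,7,2,3] (faults so far: 7)
  step 11: ref 6 -> FAULT, evict 3, frames=[5,7,2,6] (faults so far: 8)
  step 12: ref 3 -> FAULT, evict 5, frames=[3,7,2,6] (faults so far: 9)
  LRU total faults: 9
--- Optimal ---
  step 0: ref 2 -> FAULT, frames=[2,-,-,-] (faults so far: 1)
  step 1: ref 2 -> HIT, frames=[2,-,-,-] (faults so far: 1)
  step 2: ref 4 -> FAULT, frames=[2,4,-,-] (faults so far: 2)
  step 3: ref 1 -> FAULT, frames=[2,4,1,-] (faults so far: 3)
  step 4: ref 3 -> FAULT, frames=[2,4,1,3] (faults so far: 4)
  step 5: ref 3 -> HIT, frames=[2,4,1,3] (faults so far: 4)
  step 6: ref 3 -> HIT, frames=[2,4,1,3] (faults so far: 4)
  step 7: ref 5 -> FAULT, evict 1, frames=[2,4,5,3] (faults so far: 5)
  step 8: ref 7 -> FAULT, evict 4, frames=[2,7,5,3] (faults so far: 6)
  step 9: ref 2 -> HIT, frames=[2,7,5,3] (faults so far: 6)
  step 10: ref 2 -> HIT, frames=[2,7,5,3] (faults so far: 6)
  step 11: ref 6 -> FAULT, evict 2, frames=[6,7,5,3] (faults so far: 7)
  step 12: ref 3 -> HIT, frames=[6,7,5,3] (faults so far: 7)
  Optimal total faults: 7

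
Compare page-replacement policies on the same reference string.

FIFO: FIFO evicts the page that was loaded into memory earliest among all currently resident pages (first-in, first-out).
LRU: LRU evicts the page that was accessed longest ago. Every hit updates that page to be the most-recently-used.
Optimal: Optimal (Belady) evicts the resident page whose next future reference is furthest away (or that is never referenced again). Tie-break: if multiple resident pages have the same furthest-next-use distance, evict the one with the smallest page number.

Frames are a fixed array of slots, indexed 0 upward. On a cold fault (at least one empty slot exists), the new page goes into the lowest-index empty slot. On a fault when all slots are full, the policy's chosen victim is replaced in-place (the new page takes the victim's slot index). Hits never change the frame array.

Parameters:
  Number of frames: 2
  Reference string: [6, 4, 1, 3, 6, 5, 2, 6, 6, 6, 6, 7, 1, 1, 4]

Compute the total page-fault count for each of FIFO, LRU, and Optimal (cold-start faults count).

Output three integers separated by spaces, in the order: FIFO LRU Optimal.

--- FIFO ---
  step 0: ref 6 -> FAULT, frames=[6,-] (faults so far: 1)
  step 1: ref 4 -> FAULT, frames=[6,4] (faults so far: 2)
  step 2: ref 1 -> FAULT, evict 6, frames=[1,4] (faults so far: 3)
  step 3: ref 3 -> FAULT, evict 4, frames=[1,3] (faults so far: 4)
  step 4: ref 6 -> FAULT, evict 1, frames=[6,3] (faults so far: 5)
  step 5: ref 5 -> FAULT, evict 3, frames=[6,5] (faults so far: 6)
  step 6: ref 2 -> FAULT, evict 6, frames=[2,5] (faults so far: 7)
  step 7: ref 6 -> FAULT, evict 5, frames=[2,6] (faults so far: 8)
  step 8: ref 6 -> HIT, frames=[2,6] (faults so far: 8)
  step 9: ref 6 -> HIT, frames=[2,6] (faults so far: 8)
  step 10: ref 6 -> HIT, frames=[2,6] (faults so far: 8)
  step 11: ref 7 -> FAULT, evict 2, frames=[7,6] (faults so far: 9)
  step 12: ref 1 -> FAULT, evict 6, frames=[7,1] (faults so far: 10)
  step 13: ref 1 -> HIT, frames=[7,1] (faults so far: 10)
  step 14: ref 4 -> FAULT, evict 7, frames=[4,1] (faults so far: 11)
  FIFO total faults: 11
--- LRU ---
  step 0: ref 6 -> FAULT, frames=[6,-] (faults so far: 1)
  step 1: ref 4 -> FAULT, frames=[6,4] (faults so far: 2)
  step 2: ref 1 -> FAULT, evict 6, frames=[1,4] (faults so far: 3)
  step 3: ref 3 -> FAULT, evict 4, frames=[1,3] (faults so far: 4)
  step 4: ref 6 -> FAULT, evict 1, frames=[6,3] (faults so far: 5)
  step 5: ref 5 -> FAULT, evict 3, frames=[6,5] (faults so far: 6)
  step 6: ref 2 -> FAULT, evict 6, frames=[2,5] (faults so far: 7)
  step 7: ref 6 -> FAULT, evict 5, frames=[2,6] (faults so far: 8)
  step 8: ref 6 -> HIT, frames=[2,6] (faults so far: 8)
  step 9: ref 6 -> HIT, frames=[2,6] (faults so far: 8)
  step 10: ref 6 -> HIT, frames=[2,6] (faults so far: 8)
  step 11: ref 7 -> FAULT, evict 2, frames=[7,6] (faults so far: 9)
  step 12: ref 1 -> FAULT, evict 6, frames=[7,1] (faults so far: 10)
  step 13: ref 1 -> HIT, frames=[7,1] (faults so far: 10)
  step 14: ref 4 -> FAULT, evict 7, frames=[4,1] (faults so far: 11)
  LRU total faults: 11
--- Optimal ---
  step 0: ref 6 -> FAULT, frames=[6,-] (faults so far: 1)
  step 1: ref 4 -> FAULT, frames=[6,4] (faults so far: 2)
  step 2: ref 1 -> FAULT, evict 4, frames=[6,1] (faults so far: 3)
  step 3: ref 3 -> FAULT, evict 1, frames=[6,3] (faults so far: 4)
  step 4: ref 6 -> HIT, frames=[6,3] (faults so far: 4)
  step 5: ref 5 -> FAULT, evict 3, frames=[6,5] (faults so far: 5)
  step 6: ref 2 -> FAULT, evict 5, frames=[6,2] (faults so far: 6)
  step 7: ref 6 -> HIT, frames=[6,2] (faults so far: 6)
  step 8: ref 6 -> HIT, frames=[6,2] (faults so far: 6)
  step 9: ref 6 -> HIT, frames=[6,2] (faults so far: 6)
  step 10: ref 6 -> HIT, frames=[6,2] (faults so far: 6)
  step 11: ref 7 -> FAULT, evict 2, frames=[6,7] (faults so far: 7)
  step 12: ref 1 -> FAULT, evict 6, frames=[1,7] (faults so far: 8)
  step 13: ref 1 -> HIT, frames=[1,7] (faults so far: 8)
  step 14: ref 4 -> FAULT, evict 1, frames=[4,7] (faults so far: 9)
  Optimal total faults: 9

Answer: 11 11 9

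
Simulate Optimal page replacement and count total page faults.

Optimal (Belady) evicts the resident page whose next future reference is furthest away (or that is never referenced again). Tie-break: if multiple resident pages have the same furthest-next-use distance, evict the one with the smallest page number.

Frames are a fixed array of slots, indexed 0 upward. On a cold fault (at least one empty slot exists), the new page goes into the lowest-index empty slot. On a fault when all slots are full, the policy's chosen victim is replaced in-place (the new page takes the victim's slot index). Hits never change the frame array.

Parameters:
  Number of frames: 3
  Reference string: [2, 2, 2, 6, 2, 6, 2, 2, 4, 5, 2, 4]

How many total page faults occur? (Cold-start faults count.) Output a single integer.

Step 0: ref 2 → FAULT, frames=[2,-,-]
Step 1: ref 2 → HIT, frames=[2,-,-]
Step 2: ref 2 → HIT, frames=[2,-,-]
Step 3: ref 6 → FAULT, frames=[2,6,-]
Step 4: ref 2 → HIT, frames=[2,6,-]
Step 5: ref 6 → HIT, frames=[2,6,-]
Step 6: ref 2 → HIT, frames=[2,6,-]
Step 7: ref 2 → HIT, frames=[2,6,-]
Step 8: ref 4 → FAULT, frames=[2,6,4]
Step 9: ref 5 → FAULT (evict 6), frames=[2,5,4]
Step 10: ref 2 → HIT, frames=[2,5,4]
Step 11: ref 4 → HIT, frames=[2,5,4]
Total faults: 4

Answer: 4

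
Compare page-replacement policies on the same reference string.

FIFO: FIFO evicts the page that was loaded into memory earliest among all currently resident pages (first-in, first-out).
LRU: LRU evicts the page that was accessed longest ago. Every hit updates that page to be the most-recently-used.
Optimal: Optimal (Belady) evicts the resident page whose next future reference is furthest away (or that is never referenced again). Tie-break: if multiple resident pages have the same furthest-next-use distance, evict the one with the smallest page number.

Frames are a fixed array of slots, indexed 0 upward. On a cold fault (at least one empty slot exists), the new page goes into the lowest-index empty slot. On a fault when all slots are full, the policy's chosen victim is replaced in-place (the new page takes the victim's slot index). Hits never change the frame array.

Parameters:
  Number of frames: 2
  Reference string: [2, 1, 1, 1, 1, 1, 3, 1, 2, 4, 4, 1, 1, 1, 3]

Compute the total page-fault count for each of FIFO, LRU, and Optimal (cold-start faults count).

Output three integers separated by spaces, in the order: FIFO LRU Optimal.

Answer: 7 7 6

Derivation:
--- FIFO ---
  step 0: ref 2 -> FAULT, frames=[2,-] (faults so far: 1)
  step 1: ref 1 -> FAULT, frames=[2,1] (faults so far: 2)
  step 2: ref 1 -> HIT, frames=[2,1] (faults so far: 2)
  step 3: ref 1 -> HIT, frames=[2,1] (faults so far: 2)
  step 4: ref 1 -> HIT, frames=[2,1] (faults so far: 2)
  step 5: ref 1 -> HIT, frames=[2,1] (faults so far: 2)
  step 6: ref 3 -> FAULT, evict 2, frames=[3,1] (faults so far: 3)
  step 7: ref 1 -> HIT, frames=[3,1] (faults so far: 3)
  step 8: ref 2 -> FAULT, evict 1, frames=[3,2] (faults so far: 4)
  step 9: ref 4 -> FAULT, evict 3, frames=[4,2] (faults so far: 5)
  step 10: ref 4 -> HIT, frames=[4,2] (faults so far: 5)
  step 11: ref 1 -> FAULT, evict 2, frames=[4,1] (faults so far: 6)
  step 12: ref 1 -> HIT, frames=[4,1] (faults so far: 6)
  step 13: ref 1 -> HIT, frames=[4,1] (faults so far: 6)
  step 14: ref 3 -> FAULT, evict 4, frames=[3,1] (faults so far: 7)
  FIFO total faults: 7
--- LRU ---
  step 0: ref 2 -> FAULT, frames=[2,-] (faults so far: 1)
  step 1: ref 1 -> FAULT, frames=[2,1] (faults so far: 2)
  step 2: ref 1 -> HIT, frames=[2,1] (faults so far: 2)
  step 3: ref 1 -> HIT, frames=[2,1] (faults so far: 2)
  step 4: ref 1 -> HIT, frames=[2,1] (faults so far: 2)
  step 5: ref 1 -> HIT, frames=[2,1] (faults so far: 2)
  step 6: ref 3 -> FAULT, evict 2, frames=[3,1] (faults so far: 3)
  step 7: ref 1 -> HIT, frames=[3,1] (faults so far: 3)
  step 8: ref 2 -> FAULT, evict 3, frames=[2,1] (faults so far: 4)
  step 9: ref 4 -> FAULT, evict 1, frames=[2,4] (faults so far: 5)
  step 10: ref 4 -> HIT, frames=[2,4] (faults so far: 5)
  step 11: ref 1 -> FAULT, evict 2, frames=[1,4] (faults so far: 6)
  step 12: ref 1 -> HIT, frames=[1,4] (faults so far: 6)
  step 13: ref 1 -> HIT, frames=[1,4] (faults so far: 6)
  step 14: ref 3 -> FAULT, evict 4, frames=[1,3] (faults so far: 7)
  LRU total faults: 7
--- Optimal ---
  step 0: ref 2 -> FAULT, frames=[2,-] (faults so far: 1)
  step 1: ref 1 -> FAULT, frames=[2,1] (faults so far: 2)
  step 2: ref 1 -> HIT, frames=[2,1] (faults so far: 2)
  step 3: ref 1 -> HIT, frames=[2,1] (faults so far: 2)
  step 4: ref 1 -> HIT, frames=[2,1] (faults so far: 2)
  step 5: ref 1 -> HIT, frames=[2,1] (faults so far: 2)
  step 6: ref 3 -> FAULT, evict 2, frames=[3,1] (faults so far: 3)
  step 7: ref 1 -> HIT, frames=[3,1] (faults so far: 3)
  step 8: ref 2 -> FAULT, evict 3, frames=[2,1] (faults so far: 4)
  step 9: ref 4 -> FAULT, evict 2, frames=[4,1] (faults so far: 5)
  step 10: ref 4 -> HIT, frames=[4,1] (faults so far: 5)
  step 11: ref 1 -> HIT, frames=[4,1] (faults so far: 5)
  step 12: ref 1 -> HIT, frames=[4,1] (faults so far: 5)
  step 13: ref 1 -> HIT, frames=[4,1] (faults so far: 5)
  step 14: ref 3 -> FAULT, evict 1, frames=[4,3] (faults so far: 6)
  Optimal total faults: 6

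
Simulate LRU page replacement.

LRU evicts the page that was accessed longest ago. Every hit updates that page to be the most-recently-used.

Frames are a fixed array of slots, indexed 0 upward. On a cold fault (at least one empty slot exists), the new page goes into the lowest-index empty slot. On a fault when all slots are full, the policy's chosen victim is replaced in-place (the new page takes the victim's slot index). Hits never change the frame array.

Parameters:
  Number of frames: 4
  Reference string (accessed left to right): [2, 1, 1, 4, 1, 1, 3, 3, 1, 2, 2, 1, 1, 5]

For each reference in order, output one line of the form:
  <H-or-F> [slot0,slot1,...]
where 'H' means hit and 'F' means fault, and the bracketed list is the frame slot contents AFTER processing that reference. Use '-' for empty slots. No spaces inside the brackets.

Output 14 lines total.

F [2,-,-,-]
F [2,1,-,-]
H [2,1,-,-]
F [2,1,4,-]
H [2,1,4,-]
H [2,1,4,-]
F [2,1,4,3]
H [2,1,4,3]
H [2,1,4,3]
H [2,1,4,3]
H [2,1,4,3]
H [2,1,4,3]
H [2,1,4,3]
F [2,1,5,3]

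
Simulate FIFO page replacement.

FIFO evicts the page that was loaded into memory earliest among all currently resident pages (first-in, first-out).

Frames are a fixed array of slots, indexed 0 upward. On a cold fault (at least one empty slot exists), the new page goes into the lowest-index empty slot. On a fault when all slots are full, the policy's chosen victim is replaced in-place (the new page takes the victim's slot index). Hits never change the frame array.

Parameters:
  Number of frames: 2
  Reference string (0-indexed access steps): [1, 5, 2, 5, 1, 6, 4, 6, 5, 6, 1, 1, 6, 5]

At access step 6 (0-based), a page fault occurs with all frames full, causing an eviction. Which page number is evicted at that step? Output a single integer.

Step 0: ref 1 -> FAULT, frames=[1,-]
Step 1: ref 5 -> FAULT, frames=[1,5]
Step 2: ref 2 -> FAULT, evict 1, frames=[2,5]
Step 3: ref 5 -> HIT, frames=[2,5]
Step 4: ref 1 -> FAULT, evict 5, frames=[2,1]
Step 5: ref 6 -> FAULT, evict 2, frames=[6,1]
Step 6: ref 4 -> FAULT, evict 1, frames=[6,4]
At step 6: evicted page 1

Answer: 1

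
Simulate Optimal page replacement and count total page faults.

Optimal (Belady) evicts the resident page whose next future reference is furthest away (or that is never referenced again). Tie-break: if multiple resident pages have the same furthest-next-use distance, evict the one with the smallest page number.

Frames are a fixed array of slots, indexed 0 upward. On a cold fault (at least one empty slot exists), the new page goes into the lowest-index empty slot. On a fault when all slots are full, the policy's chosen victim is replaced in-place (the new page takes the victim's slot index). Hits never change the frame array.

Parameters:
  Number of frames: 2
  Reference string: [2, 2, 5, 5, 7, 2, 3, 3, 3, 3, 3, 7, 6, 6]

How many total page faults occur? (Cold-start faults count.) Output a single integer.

Answer: 5

Derivation:
Step 0: ref 2 → FAULT, frames=[2,-]
Step 1: ref 2 → HIT, frames=[2,-]
Step 2: ref 5 → FAULT, frames=[2,5]
Step 3: ref 5 → HIT, frames=[2,5]
Step 4: ref 7 → FAULT (evict 5), frames=[2,7]
Step 5: ref 2 → HIT, frames=[2,7]
Step 6: ref 3 → FAULT (evict 2), frames=[3,7]
Step 7: ref 3 → HIT, frames=[3,7]
Step 8: ref 3 → HIT, frames=[3,7]
Step 9: ref 3 → HIT, frames=[3,7]
Step 10: ref 3 → HIT, frames=[3,7]
Step 11: ref 7 → HIT, frames=[3,7]
Step 12: ref 6 → FAULT (evict 3), frames=[6,7]
Step 13: ref 6 → HIT, frames=[6,7]
Total faults: 5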